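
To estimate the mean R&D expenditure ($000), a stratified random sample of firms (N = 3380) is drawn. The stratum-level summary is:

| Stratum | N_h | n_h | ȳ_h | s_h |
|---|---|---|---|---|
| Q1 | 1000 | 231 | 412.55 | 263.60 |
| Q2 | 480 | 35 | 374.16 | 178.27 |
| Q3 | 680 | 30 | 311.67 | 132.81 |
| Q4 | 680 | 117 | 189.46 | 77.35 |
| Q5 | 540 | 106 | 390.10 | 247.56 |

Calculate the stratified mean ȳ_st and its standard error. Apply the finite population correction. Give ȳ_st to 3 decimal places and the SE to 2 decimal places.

ȳ_st = Σ W_h ȳ_h = (1000·412.55 + 480·374.16 + 680·311.67 + 680·189.46 + 540·390.10)/3380 = 338.33408
V̂(ȳ_st) = Σ W_h² (1 − n_h/N_h) s_h²/n_h, with W_h = N_h/N and N = 3380:
  stratum Q1: (1000/3380)²·(1 − 231/1000)·263.60²/231 = 20.2475
  stratum Q2: (480/3380)²·(1 − 35/480)·178.27²/35 = 16.9768
  stratum Q3: (680/3380)²·(1 − 30/680)·132.81²/30 = 22.7473
  stratum Q4: (680/3380)²·(1 − 117/680)·77.35²/117 = 1.71364
  stratum Q5: (540/3380)²·(1 − 106/540)·247.56²/106 = 11.8606
V̂(ȳ_st) = 73.5458
SE(ȳ_st) = √73.5458 = 8.57588

ȳ_st ≈ 338.334, SE ≈ 8.58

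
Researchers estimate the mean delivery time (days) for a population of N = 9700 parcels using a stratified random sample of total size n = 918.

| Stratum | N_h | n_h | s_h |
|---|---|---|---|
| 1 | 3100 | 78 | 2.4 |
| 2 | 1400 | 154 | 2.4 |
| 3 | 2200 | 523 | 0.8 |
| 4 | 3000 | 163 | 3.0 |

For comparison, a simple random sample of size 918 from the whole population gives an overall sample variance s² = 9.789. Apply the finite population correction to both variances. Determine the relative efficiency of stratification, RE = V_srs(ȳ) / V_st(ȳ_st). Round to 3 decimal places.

RE ≈ 0.738

V̂(ȳ_st) = Σ W_h² (1 − n_h/N_h) s_h²/n_h, with W_h = N_h/N and N = 9700:
  stratum 1: (3100/9700)²·(1 − 78/3100)·2.4²/78 = 0.00735259
  stratum 2: (1400/9700)²·(1 − 154/1400)·2.4²/154 = 0.000693433
  stratum 3: (2200/9700)²·(1 − 523/2200)·0.8²/523 = 4.79833e-05
  stratum 4: (3000/9700)²·(1 − 163/3000)·3.0²/163 = 0.0049945
V_st = 0.0130885
V_srs = (1 − 918/9700)·9.789/918 = 0.00965422
Relative efficiency = V_srs / V_st = 0.00965422/0.0130885 = 0.7376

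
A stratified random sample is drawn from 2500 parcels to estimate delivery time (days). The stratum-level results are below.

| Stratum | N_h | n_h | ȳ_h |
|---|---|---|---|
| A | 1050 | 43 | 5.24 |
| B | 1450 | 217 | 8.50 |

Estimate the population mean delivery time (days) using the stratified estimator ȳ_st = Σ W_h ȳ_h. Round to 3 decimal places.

N = Σ N_h = 2500. Stratum weights W_h = N_h/N.
ȳ_st = (1050·5.24 + 1450·8.50) / 2500 = 7.13080

ȳ_st ≈ 7.131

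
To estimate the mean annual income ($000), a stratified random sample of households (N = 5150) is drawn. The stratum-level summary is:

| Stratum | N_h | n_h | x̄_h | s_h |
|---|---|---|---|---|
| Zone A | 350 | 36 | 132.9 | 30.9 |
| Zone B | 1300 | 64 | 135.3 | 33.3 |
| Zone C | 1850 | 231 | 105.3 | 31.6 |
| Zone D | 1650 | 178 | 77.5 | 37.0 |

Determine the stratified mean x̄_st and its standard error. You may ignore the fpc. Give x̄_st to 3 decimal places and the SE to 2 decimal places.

x̄_st = Σ W_h x̄_h = (350·132.9 + 1300·135.3 + 1850·105.3 + 1650·77.5)/5150 = 105.84175
V̂(x̄_st) = Σ W_h² s_h²/n_h, with W_h = N_h/N and N = 5150:
  stratum Zone A: (350/5150)²·30.9²/36 = 0.1225
  stratum Zone B: (1300/5150)²·33.3²/64 = 1.10403
  stratum Zone C: (1850/5150)²·31.6²/231 = 0.557816
  stratum Zone D: (1650/5150)²·37.0²/178 = 0.789472
V̂(x̄_st) = 2.57382
SE(x̄_st) = √2.57382 = 1.60431

x̄_st ≈ 105.842, SE ≈ 1.60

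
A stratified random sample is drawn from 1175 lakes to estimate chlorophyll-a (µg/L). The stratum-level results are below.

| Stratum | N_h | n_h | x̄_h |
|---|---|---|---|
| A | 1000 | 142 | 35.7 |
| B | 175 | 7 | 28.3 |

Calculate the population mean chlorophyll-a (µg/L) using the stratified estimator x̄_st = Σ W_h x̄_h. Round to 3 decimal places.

N = Σ N_h = 1175. Stratum weights W_h = N_h/N.
x̄_st = (1000·35.7 + 175·28.3) / 1175 = 34.59787

x̄_st ≈ 34.598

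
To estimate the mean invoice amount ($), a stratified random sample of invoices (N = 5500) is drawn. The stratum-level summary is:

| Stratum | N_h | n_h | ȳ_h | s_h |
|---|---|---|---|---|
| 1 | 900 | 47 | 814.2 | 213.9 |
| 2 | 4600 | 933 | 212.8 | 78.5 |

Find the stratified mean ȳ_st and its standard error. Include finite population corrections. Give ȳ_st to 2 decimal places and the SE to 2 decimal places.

ȳ_st = Σ W_h ȳ_h = (900·814.2 + 4600·212.8)/5500 = 311.21091
V̂(ȳ_st) = Σ W_h² (1 − n_h/N_h) s_h²/n_h, with W_h = N_h/N and N = 5500:
  stratum 1: (900/5500)²·(1 − 47/900)·213.9²/47 = 24.7053
  stratum 2: (4600/5500)²·(1 − 933/4600)·78.5²/933 = 3.68299
V̂(ȳ_st) = 28.3883
SE(ȳ_st) = √28.3883 = 5.32807

ȳ_st ≈ 311.21, SE ≈ 5.33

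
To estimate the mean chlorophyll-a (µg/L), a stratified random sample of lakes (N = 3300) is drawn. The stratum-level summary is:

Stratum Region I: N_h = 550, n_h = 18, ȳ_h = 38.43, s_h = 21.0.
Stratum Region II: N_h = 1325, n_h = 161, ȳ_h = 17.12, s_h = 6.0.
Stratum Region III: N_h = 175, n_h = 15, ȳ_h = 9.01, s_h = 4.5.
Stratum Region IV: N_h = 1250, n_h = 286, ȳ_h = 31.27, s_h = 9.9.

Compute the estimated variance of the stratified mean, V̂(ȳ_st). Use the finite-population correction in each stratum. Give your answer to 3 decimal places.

V̂(ȳ_st) = Σ W_h² (1 − n_h/N_h) s_h²/n_h, with W_h = N_h/N and N = 3300:
  stratum Region I: (550/3300)²·(1 − 18/550)·21.0²/18 = 0.658283
  stratum Region II: (1325/3300)²·(1 − 161/1325)·6.0²/161 = 0.0316678
  stratum Region III: (175/3300)²·(1 − 15/175)·4.5²/15 = 0.00347107
  stratum Region IV: (1250/3300)²·(1 − 286/1250)·9.9²/286 = 0.0379196
V̂(ȳ_st) = 0.731341

V̂(ȳ_st) ≈ 0.731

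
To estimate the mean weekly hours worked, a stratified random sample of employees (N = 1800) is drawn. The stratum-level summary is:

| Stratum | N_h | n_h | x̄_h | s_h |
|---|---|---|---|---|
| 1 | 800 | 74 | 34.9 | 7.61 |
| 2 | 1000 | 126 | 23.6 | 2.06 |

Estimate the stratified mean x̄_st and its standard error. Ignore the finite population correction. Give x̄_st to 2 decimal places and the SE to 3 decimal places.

x̄_st ≈ 28.62, SE ≈ 0.406

x̄_st = Σ W_h x̄_h = (800·34.9 + 1000·23.6)/1800 = 28.62222
V̂(x̄_st) = Σ W_h² s_h²/n_h, with W_h = N_h/N and N = 1800:
  stratum 1: (800/1800)²·7.61²/74 = 0.154587
  stratum 2: (1000/1800)²·2.06²/126 = 0.0103949
V̂(x̄_st) = 0.164982
SE(x̄_st) = √0.164982 = 0.406179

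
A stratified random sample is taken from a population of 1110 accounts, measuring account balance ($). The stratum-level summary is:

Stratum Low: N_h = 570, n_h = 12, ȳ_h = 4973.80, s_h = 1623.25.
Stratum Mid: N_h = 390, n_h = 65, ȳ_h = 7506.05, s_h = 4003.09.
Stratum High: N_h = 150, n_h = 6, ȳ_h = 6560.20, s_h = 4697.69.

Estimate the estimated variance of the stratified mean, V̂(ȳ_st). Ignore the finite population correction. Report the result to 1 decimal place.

V̂(ȳ_st) ≈ 155502.8

V̂(ȳ_st) = Σ W_h² s_h²/n_h, with W_h = N_h/N and N = 1110:
  stratum Low: (570/1110)²·1623.25²/12 = 57902
  stratum Mid: (390/1110)²·4003.09²/65 = 30434.1
  stratum High: (150/1110)²·4697.69²/6 = 67166.7
V̂(ȳ_st) = 155503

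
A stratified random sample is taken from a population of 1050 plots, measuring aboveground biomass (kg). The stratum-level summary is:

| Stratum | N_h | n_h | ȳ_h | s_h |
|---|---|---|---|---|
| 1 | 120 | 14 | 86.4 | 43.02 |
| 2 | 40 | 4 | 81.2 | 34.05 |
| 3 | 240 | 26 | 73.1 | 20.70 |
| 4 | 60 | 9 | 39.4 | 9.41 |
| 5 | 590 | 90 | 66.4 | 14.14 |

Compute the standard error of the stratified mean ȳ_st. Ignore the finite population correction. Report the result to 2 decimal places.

V̂(ȳ_st) = Σ W_h² s_h²/n_h, with W_h = N_h/N and N = 1050:
  stratum 1: (120/1050)²·43.02²/14 = 1.72662
  stratum 2: (40/1050)²·34.05²/4 = 0.420645
  stratum 3: (240/1050)²·20.70²/26 = 0.861016
  stratum 4: (60/1050)²·9.41²/9 = 0.0321263
  stratum 5: (590/1050)²·14.14²/90 = 0.701426
V̂(ȳ_st) = 3.74183
SE(ȳ_st) = √3.74183 = 1.93438

SE(ȳ_st) ≈ 1.93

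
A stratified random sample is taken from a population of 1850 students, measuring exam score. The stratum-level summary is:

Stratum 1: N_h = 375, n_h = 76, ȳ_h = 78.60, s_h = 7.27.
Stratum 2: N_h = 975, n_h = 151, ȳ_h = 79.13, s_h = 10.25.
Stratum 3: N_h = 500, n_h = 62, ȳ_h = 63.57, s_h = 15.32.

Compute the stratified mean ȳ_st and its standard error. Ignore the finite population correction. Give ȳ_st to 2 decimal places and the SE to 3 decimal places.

ȳ_st = Σ W_h ȳ_h = (375·78.60 + 975·79.13 + 500·63.57)/1850 = 74.81716
V̂(ȳ_st) = Σ W_h² s_h²/n_h, with W_h = N_h/N and N = 1850:
  stratum 1: (375/1850)²·7.27²/76 = 0.0285742
  stratum 2: (975/1850)²·10.25²/151 = 0.193258
  stratum 3: (500/1850)²·15.32²/62 = 0.276517
V̂(ȳ_st) = 0.498349
SE(ȳ_st) = √0.498349 = 0.705938

ȳ_st ≈ 74.82, SE ≈ 0.706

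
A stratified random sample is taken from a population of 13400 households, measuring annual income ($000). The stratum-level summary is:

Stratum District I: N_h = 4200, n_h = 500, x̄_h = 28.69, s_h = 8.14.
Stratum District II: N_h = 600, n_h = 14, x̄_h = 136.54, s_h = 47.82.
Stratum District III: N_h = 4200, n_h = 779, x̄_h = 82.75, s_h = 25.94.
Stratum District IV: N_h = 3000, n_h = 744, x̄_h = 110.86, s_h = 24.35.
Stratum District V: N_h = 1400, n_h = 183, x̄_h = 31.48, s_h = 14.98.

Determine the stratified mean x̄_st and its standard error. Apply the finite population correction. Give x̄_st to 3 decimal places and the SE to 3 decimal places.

x̄_st ≈ 69.151, SE ≈ 0.665

x̄_st = Σ W_h x̄_h = (4200·28.69 + 600·136.54 + 4200·82.75 + 3000·110.86 + 1400·31.48)/13400 = 69.15104
V̂(x̄_st) = Σ W_h² (1 − n_h/N_h) s_h²/n_h, with W_h = N_h/N and N = 13400:
  stratum District I: (4200/13400)²·(1 − 500/4200)·8.14²/500 = 0.0114689
  stratum District II: (600/13400)²·(1 − 14/600)·47.82²/14 = 0.319838
  stratum District III: (4200/13400)²·(1 − 779/4200)·25.94²/779 = 0.0691187
  stratum District IV: (3000/13400)²·(1 − 744/3000)·24.35²/744 = 0.0300383
  stratum District V: (1400/13400)²·(1 − 183/1400)·14.98²/183 = 0.0116354
V̂(x̄_st) = 0.442099
SE(x̄_st) = √0.442099 = 0.664906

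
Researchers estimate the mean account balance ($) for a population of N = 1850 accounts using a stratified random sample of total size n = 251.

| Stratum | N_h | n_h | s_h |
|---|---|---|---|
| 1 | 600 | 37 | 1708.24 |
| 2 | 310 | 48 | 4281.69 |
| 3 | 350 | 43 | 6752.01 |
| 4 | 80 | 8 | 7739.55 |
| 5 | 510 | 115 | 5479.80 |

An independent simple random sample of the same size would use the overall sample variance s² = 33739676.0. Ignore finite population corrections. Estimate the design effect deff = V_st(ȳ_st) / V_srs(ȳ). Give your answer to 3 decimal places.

V̂(ȳ_st) = Σ W_h² s_h²/n_h, with W_h = N_h/N and N = 1850:
  stratum 1: (600/1850)²·1708.24²/37 = 8295.74
  stratum 2: (310/1850)²·4281.69²/48 = 10724.3
  stratum 3: (350/1850)²·6752.01²/43 = 37948.1
  stratum 4: (80/1850)²·7739.55²/8 = 14001.6
  stratum 5: (510/1850)²·5479.80²/115 = 19844
V_st = 90813.7
V_srs = s²/n = 33739676.0/251 = 134421
deff = V_st / V_srs = 90813.7/134421 = 0.6756

deff ≈ 0.676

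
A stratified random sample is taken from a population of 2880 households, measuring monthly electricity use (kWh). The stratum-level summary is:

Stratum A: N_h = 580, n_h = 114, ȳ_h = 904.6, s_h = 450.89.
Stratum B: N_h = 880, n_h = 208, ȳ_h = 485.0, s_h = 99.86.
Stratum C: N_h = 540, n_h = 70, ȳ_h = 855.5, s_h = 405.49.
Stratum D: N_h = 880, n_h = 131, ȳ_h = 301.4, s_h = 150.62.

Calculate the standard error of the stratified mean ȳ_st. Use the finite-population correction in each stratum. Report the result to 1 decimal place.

SE(ȳ_st) ≈ 12.1

V̂(ȳ_st) = Σ W_h² (1 − n_h/N_h) s_h²/n_h, with W_h = N_h/N and N = 2880:
  stratum A: (580/2880)²·(1 − 114/580)·450.89²/114 = 58.1119
  stratum B: (880/2880)²·(1 − 208/880)·99.86²/208 = 3.41812
  stratum C: (540/2880)²·(1 − 70/540)·405.49²/70 = 71.8735
  stratum D: (880/2880)²·(1 − 131/880)·150.62²/131 = 13.7617
V̂(ȳ_st) = 147.165
SE(ȳ_st) = √147.165 = 12.1312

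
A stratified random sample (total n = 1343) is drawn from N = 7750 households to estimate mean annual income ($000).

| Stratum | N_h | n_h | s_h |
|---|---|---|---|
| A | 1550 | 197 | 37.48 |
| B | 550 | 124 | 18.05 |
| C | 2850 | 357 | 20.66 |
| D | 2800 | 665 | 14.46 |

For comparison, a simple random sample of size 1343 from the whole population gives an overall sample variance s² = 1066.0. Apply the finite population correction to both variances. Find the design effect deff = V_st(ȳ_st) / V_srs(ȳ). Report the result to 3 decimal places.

deff ≈ 0.658

V̂(ȳ_st) = Σ W_h² (1 − n_h/N_h) s_h²/n_h, with W_h = N_h/N and N = 7750:
  stratum A: (1550/7750)²·(1 − 197/1550)·37.48²/197 = 0.248977
  stratum B: (550/7750)²·(1 − 124/550)·18.05²/124 = 0.0102495
  stratum C: (2850/7750)²·(1 − 357/2850)·20.66²/357 = 0.141435
  stratum D: (2800/7750)²·(1 − 665/2800)·14.46²/665 = 0.0312945
V_st = 0.431956
V_srs = (1 − 1343/7750)·1066.0/1343 = 0.656197
deff = V_st / V_srs = 0.431956/0.656197 = 0.6583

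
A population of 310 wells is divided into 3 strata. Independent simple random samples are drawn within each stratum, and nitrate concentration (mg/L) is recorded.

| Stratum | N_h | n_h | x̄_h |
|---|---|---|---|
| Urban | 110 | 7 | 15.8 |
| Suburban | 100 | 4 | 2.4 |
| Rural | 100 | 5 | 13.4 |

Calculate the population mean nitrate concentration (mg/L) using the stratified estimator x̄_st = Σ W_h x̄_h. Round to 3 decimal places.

x̄_st ≈ 10.703

N = Σ N_h = 310. Stratum weights W_h = N_h/N.
x̄_st = (110·15.8 + 100·2.4 + 100·13.4) / 310 = 10.70323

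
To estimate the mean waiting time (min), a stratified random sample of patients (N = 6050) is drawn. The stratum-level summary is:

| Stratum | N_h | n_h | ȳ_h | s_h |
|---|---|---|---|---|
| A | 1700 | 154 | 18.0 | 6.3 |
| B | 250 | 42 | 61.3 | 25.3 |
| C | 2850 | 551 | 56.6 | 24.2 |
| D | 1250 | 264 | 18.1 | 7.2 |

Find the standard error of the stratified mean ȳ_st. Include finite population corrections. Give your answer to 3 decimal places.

V̂(ȳ_st) = Σ W_h² (1 − n_h/N_h) s_h²/n_h, with W_h = N_h/N and N = 6050:
  stratum A: (1700/6050)²·(1 − 154/1700)·6.3²/154 = 0.0185058
  stratum B: (250/6050)²·(1 − 42/250)·25.3²/42 = 0.0216513
  stratum C: (2850/6050)²·(1 − 551/2850)·24.2²/551 = 0.190262
  stratum D: (1250/6050)²·(1 − 264/1250)·7.2²/264 = 0.00661207
V̂(ȳ_st) = 0.237031
SE(ȳ_st) = √0.237031 = 0.486859

SE(ȳ_st) ≈ 0.487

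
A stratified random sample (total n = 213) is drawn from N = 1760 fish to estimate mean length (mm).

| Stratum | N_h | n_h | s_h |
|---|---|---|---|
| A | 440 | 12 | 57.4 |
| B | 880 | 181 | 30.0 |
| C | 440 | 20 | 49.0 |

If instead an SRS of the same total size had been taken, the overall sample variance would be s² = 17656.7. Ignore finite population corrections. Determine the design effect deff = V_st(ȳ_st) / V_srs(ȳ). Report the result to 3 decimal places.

deff ≈ 0.313

V̂(ȳ_st) = Σ W_h² s_h²/n_h, with W_h = N_h/N and N = 1760:
  stratum A: (440/1760)²·57.4²/12 = 17.1602
  stratum B: (880/1760)²·30.0²/181 = 1.24309
  stratum C: (440/1760)²·49.0²/20 = 7.50312
V_st = 25.9064
V_srs = s²/n = 17656.7/213 = 82.8953
deff = V_st / V_srs = 25.9064/82.8953 = 0.3125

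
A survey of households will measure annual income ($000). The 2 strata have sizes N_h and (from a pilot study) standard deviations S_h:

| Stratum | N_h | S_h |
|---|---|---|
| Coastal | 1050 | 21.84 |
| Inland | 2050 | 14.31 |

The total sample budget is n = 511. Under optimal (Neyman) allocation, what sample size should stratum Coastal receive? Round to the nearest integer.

Neyman allocation: n_h = n · N_h S_h / Σ N_i S_i, with n = 511.
  stratum Coastal: N_h·S_h = 1050·21.84 = 22932.00
  stratum Inland: N_h·S_h = 2050·14.31 = 29335.50
Σ N_h S_h = 52267.50
n for stratum Coastal = 511·22932.00/52267.50 = 224.198 → 224

224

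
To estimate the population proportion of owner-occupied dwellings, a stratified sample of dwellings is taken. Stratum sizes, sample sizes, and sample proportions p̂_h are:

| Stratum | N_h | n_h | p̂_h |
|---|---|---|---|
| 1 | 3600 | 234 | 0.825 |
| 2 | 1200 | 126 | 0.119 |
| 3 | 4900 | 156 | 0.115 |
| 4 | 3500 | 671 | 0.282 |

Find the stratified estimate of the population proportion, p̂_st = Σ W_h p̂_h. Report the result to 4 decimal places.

N = 13200; stratum weights W_h = N_h/N.
p̂_st = Σ W_h p̂_h = (3600·0.825 + 1200·0.119 + 4900·0.115 + 3500·0.282)/13200 = 0.35328

p̂_st ≈ 0.3533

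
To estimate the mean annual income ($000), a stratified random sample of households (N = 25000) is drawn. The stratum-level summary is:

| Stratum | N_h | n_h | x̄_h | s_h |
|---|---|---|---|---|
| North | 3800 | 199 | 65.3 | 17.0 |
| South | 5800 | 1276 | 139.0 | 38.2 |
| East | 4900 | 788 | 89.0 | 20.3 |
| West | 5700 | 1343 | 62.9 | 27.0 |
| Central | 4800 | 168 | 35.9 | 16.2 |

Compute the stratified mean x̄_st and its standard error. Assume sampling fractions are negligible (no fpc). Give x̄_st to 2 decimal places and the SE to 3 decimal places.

x̄_st = Σ W_h x̄_h = (3800·65.3 + 5800·139.0 + 4900·89.0 + 5700·62.9 + 4800·35.9)/25000 = 80.85160
V̂(x̄_st) = Σ W_h² s_h²/n_h, with W_h = N_h/N and N = 25000:
  stratum North: (3800/25000)²·17.0²/199 = 0.033553
  stratum South: (5800/25000)²·38.2²/1276 = 0.0615534
  stratum East: (4900/25000)²·20.3²/788 = 0.0200899
  stratum West: (5700/25000)²·27.0²/1343 = 0.0282177
  stratum Central: (4800/25000)²·16.2²/168 = 0.0575868
V̂(x̄_st) = 0.201001
SE(x̄_st) = √0.201001 = 0.448331

x̄_st ≈ 80.85, SE ≈ 0.448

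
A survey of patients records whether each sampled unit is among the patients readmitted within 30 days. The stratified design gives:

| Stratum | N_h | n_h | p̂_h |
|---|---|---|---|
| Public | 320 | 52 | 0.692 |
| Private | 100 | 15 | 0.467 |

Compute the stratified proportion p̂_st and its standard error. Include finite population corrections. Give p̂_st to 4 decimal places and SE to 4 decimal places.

N = 420; stratum weights W_h = N_h/N.
p̂_st = Σ W_h p̂_h = (320·0.692 + 100·0.467)/420 = 0.63843
V̂(p̂_st) = Σ W_h² (1 − n_h/N_h) p̂_h(1−p̂_h)/(n_h−1):
  stratum Public: (320/420)²·(1 − 52/320)·0.692·0.308/51 = 0.00203176
  stratum Private: (100/420)²·(1 − 15/100)·0.467·0.533/14 = 0.000856715
V̂(p̂_st) = 0.00288848; SE = √V̂ = 0.0537446

p̂_st ≈ 0.6384, SE ≈ 0.0537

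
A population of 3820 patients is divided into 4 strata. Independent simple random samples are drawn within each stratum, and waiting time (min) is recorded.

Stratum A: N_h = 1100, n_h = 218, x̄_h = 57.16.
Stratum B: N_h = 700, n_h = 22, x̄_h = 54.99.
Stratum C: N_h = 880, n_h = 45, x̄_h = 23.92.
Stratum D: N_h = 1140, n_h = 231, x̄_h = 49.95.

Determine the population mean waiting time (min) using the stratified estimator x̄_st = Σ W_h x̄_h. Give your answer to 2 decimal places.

x̄_st ≈ 46.95

N = Σ N_h = 3820. Stratum weights W_h = N_h/N.
x̄_st = (1100·57.16 + 700·54.99 + 880·23.92 + 1140·49.95) / 3820 = 46.9533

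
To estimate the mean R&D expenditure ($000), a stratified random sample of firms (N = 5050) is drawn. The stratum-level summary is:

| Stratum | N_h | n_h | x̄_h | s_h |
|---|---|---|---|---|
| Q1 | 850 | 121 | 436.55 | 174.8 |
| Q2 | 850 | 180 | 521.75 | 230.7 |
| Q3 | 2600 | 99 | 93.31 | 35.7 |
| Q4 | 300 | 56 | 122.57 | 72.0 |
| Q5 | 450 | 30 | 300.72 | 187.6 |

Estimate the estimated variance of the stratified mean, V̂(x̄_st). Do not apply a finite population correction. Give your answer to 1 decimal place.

V̂(x̄_st) ≈ 28.6

V̂(x̄_st) = Σ W_h² s_h²/n_h, with W_h = N_h/N and N = 5050:
  stratum Q1: (850/5050)²·174.8²/121 = 7.15406
  stratum Q2: (850/5050)²·230.7²/180 = 8.37679
  stratum Q3: (2600/5050)²·35.7²/99 = 3.41244
  stratum Q4: (300/5050)²·72.0²/56 = 0.326691
  stratum Q5: (450/5050)²·187.6²/30 = 9.31508
V̂(x̄_st) = 28.5851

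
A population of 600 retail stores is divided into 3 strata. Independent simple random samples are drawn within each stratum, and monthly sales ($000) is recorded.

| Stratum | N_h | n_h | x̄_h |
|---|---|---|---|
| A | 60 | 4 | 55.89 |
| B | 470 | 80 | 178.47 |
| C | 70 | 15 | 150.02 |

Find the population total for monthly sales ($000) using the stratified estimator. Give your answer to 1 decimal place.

τ̂_st = Σ N_h x̄_h = 60·55.89 + 470·178.47 + 70·150.02 = 97735.7

τ̂_st ≈ 97735.7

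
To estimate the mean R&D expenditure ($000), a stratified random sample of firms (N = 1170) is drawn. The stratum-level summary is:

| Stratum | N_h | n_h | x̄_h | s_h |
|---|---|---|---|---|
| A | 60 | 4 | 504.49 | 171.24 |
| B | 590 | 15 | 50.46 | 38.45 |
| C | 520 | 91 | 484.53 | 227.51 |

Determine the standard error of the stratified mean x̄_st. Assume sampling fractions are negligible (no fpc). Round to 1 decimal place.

V̂(x̄_st) = Σ W_h² s_h²/n_h, with W_h = N_h/N and N = 1170:
  stratum A: (60/1170)²·171.24²/4 = 19.2789
  stratum B: (590/1170)²·38.45²/15 = 25.063
  stratum C: (520/1170)²·227.51²/91 = 112.356
V̂(x̄_st) = 156.697
SE(x̄_st) = √156.697 = 12.5179

SE(x̄_st) ≈ 12.5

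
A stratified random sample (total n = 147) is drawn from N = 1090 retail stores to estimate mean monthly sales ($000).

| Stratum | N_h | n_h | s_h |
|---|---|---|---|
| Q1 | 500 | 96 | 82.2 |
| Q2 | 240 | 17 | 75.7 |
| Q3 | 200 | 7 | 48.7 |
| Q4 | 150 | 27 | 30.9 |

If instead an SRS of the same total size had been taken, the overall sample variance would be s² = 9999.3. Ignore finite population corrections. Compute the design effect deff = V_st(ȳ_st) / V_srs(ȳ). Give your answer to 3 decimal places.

deff ≈ 0.636

V̂(ȳ_st) = Σ W_h² s_h²/n_h, with W_h = N_h/N and N = 1090:
  stratum Q1: (500/1090)²·82.2²/96 = 14.8101
  stratum Q2: (240/1090)²·75.7²/17 = 16.3423
  stratum Q3: (200/1090)²·48.7²/7 = 11.4069
  stratum Q4: (150/1090)²·30.9²/27 = 0.669704
V_st = 43.229
V_srs = s²/n = 9999.3/147 = 68.0224
deff = V_st / V_srs = 43.229/68.0224 = 0.6355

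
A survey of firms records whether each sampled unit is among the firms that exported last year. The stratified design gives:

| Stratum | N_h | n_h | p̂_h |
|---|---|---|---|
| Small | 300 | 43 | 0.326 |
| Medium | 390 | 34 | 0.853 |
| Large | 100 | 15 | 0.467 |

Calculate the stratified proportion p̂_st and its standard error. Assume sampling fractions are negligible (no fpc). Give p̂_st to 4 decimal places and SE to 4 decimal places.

N = 790; stratum weights W_h = N_h/N.
p̂_st = Σ W_h p̂_h = (300·0.326 + 390·0.853 + 100·0.467)/790 = 0.60401
V̂(p̂_st) = Σ W_h² p̂_h(1−p̂_h)/(n_h−1):
  stratum Small: (300/790)²·0.326·0.674/42 = 0.000754426
  stratum Medium: (390/790)²·0.853·0.147/33 = 0.000926035
  stratum Large: (100/790)²·0.467·0.533/14 = 0.00028488
V̂(p̂_st) = 0.00196534; SE = √V̂ = 0.0443322

p̂_st ≈ 0.6040, SE ≈ 0.0443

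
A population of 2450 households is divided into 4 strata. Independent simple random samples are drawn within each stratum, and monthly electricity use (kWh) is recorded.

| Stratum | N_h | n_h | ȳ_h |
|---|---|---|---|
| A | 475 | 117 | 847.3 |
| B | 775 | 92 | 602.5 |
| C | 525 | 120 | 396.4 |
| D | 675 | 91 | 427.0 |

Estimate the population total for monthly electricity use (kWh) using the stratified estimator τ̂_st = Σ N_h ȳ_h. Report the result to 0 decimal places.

τ̂_st = Σ N_h ȳ_h = 475·847.3 + 775·602.5 + 525·396.4 + 675·427.0 = 1365740

τ̂_st ≈ 1365740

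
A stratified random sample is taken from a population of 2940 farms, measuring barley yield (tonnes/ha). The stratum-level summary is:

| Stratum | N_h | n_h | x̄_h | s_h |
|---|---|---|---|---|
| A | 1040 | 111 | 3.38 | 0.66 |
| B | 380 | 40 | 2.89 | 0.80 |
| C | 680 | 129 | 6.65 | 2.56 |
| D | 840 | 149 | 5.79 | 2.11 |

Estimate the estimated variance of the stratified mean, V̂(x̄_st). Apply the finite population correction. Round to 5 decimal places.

V̂(x̄_st) = Σ W_h² (1 − n_h/N_h) s_h²/n_h, with W_h = N_h/N and N = 2940:
  stratum A: (1040/2940)²·(1 − 111/1040)·0.66²/111 = 0.000438651
  stratum B: (380/2940)²·(1 − 40/380)·0.80²/40 = 0.00023916
  stratum C: (680/2940)²·(1 − 129/680)·2.56²/129 = 0.0022022
  stratum D: (840/2940)²·(1 − 149/840)·2.11²/149 = 0.00200651
V̂(x̄_st) = 0.00488652

V̂(x̄_st) ≈ 0.00489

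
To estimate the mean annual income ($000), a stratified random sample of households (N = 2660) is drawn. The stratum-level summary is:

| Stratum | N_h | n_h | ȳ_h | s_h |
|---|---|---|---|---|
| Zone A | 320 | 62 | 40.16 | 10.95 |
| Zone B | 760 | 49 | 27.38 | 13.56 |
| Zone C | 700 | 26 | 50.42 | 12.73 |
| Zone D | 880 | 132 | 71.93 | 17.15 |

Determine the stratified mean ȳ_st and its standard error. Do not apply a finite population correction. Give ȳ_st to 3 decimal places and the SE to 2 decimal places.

ȳ_st = Σ W_h ȳ_h = (320·40.16 + 760·27.38 + 700·50.42 + 880·71.93)/2660 = 49.71895
V̂(ȳ_st) = Σ W_h² s_h²/n_h, with W_h = N_h/N and N = 2660:
  stratum Zone A: (320/2660)²·10.95²/62 = 0.0279881
  stratum Zone B: (760/2660)²·13.56²/49 = 0.306328
  stratum Zone C: (700/2660)²·12.73²/26 = 0.431635
  stratum Zone D: (880/2660)²·17.15²/132 = 0.243869
V̂(ȳ_st) = 1.00982
SE(ȳ_st) = √1.00982 = 1.0049

ȳ_st ≈ 49.719, SE ≈ 1.00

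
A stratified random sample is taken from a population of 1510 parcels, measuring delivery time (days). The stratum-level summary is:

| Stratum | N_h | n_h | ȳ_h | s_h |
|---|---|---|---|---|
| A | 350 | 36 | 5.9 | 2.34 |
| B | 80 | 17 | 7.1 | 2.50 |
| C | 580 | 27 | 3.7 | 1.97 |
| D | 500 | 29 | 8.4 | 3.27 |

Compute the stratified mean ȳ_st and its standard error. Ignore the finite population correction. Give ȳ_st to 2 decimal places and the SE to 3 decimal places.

ȳ_st = Σ W_h ȳ_h = (350·5.9 + 80·7.1 + 580·3.7 + 500·8.4)/1510 = 5.94636
V̂(ȳ_st) = Σ W_h² s_h²/n_h, with W_h = N_h/N and N = 1510:
  stratum A: (350/1510)²·2.34²/36 = 0.00817168
  stratum B: (80/1510)²·2.50²/17 = 0.00103195
  stratum C: (580/1510)²·1.97²/27 = 0.0212066
  stratum D: (500/1510)²·3.27²/29 = 0.0404281
V̂(ȳ_st) = 0.0708383
SE(ȳ_st) = √0.0708383 = 0.266155

ȳ_st ≈ 5.95, SE ≈ 0.266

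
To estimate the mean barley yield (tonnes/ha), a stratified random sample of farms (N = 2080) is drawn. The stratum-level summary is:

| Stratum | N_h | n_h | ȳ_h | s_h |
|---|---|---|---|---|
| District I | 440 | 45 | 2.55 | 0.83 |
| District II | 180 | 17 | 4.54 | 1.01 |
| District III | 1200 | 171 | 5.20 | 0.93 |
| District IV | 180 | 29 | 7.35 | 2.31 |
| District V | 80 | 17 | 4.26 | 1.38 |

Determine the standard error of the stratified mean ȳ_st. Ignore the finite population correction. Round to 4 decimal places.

SE(ȳ_st) ≈ 0.0660

V̂(ȳ_st) = Σ W_h² s_h²/n_h, with W_h = N_h/N and N = 2080:
  stratum District I: (440/2080)²·0.83²/45 = 0.00068505
  stratum District II: (180/2080)²·1.01²/17 = 0.000449378
  stratum District III: (1200/2080)²·0.93²/171 = 0.00168347
  stratum District IV: (180/2080)²·2.31²/29 = 0.00137798
  stratum District V: (80/2080)²·1.38²/17 = 0.000165715
V̂(ȳ_st) = 0.0043616
SE(ȳ_st) = √0.0043616 = 0.0660424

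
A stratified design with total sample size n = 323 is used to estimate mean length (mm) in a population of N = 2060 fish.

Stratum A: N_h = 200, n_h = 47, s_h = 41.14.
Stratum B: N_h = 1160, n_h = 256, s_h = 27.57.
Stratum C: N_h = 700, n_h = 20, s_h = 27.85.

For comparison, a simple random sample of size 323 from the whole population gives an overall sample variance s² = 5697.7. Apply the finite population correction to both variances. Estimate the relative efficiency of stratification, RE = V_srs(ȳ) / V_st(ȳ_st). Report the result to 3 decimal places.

RE ≈ 2.784

V̂(ȳ_st) = Σ W_h² (1 − n_h/N_h) s_h²/n_h, with W_h = N_h/N and N = 2060:
  stratum A: (200/2060)²·(1 − 47/200)·41.14²/47 = 0.259668
  stratum B: (1160/2060)²·(1 − 256/1160)·27.57²/256 = 0.733712
  stratum C: (700/2060)²·(1 − 20/700)·27.85²/20 = 4.35004
V_st = 5.34342
V_srs = (1 − 323/2060)·5697.7/323 = 14.8741
Relative efficiency = V_srs / V_st = 14.8741/5.34342 = 2.7836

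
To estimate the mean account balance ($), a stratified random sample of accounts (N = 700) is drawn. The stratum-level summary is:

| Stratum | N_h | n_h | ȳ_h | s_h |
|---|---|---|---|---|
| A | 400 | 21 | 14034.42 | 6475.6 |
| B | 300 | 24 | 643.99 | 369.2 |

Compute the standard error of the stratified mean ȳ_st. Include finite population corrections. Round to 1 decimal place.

V̂(ȳ_st) = Σ W_h² (1 − n_h/N_h) s_h²/n_h, with W_h = N_h/N and N = 700:
  stratum A: (400/700)²·(1 − 21/400)·6475.6²/21 = 617794
  stratum B: (300/700)²·(1 − 24/300)·369.2²/24 = 959.724
V̂(ȳ_st) = 618754
SE(ȳ_st) = √618754 = 786.609

SE(ȳ_st) ≈ 786.6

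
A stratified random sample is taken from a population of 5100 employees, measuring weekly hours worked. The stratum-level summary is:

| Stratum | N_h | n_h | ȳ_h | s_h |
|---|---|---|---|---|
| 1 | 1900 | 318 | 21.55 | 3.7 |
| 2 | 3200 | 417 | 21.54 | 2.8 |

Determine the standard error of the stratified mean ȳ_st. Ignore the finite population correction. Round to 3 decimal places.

SE(ȳ_st) ≈ 0.116

V̂(ȳ_st) = Σ W_h² s_h²/n_h, with W_h = N_h/N and N = 5100:
  stratum 1: (1900/5100)²·3.7²/318 = 0.00597507
  stratum 2: (3200/5100)²·2.8²/417 = 0.00740184
V̂(ȳ_st) = 0.0133769
SE(ȳ_st) = √0.0133769 = 0.115659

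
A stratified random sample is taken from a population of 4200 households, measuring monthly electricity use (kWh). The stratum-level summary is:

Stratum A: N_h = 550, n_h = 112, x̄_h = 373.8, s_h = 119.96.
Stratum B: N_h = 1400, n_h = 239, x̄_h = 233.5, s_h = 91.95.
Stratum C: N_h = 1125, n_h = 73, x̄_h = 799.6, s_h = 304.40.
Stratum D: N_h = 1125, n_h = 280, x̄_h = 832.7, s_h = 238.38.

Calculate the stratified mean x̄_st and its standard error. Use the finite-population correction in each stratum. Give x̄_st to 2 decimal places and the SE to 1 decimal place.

x̄_st = Σ W_h x̄_h = (550·373.8 + 1400·233.5 + 1125·799.6 + 1125·832.7)/4200 = 564.00655
V̂(x̄_st) = Σ W_h² (1 − n_h/N_h) s_h²/n_h, with W_h = N_h/N and N = 4200:
  stratum A: (550/4200)²·(1 − 112/550)·119.96²/112 = 1.75466
  stratum B: (1400/4200)²·(1 − 239/1400)·91.95²/239 = 3.25962
  stratum C: (1125/4200)²·(1 − 73/1125)·304.40²/73 = 85.1601
  stratum D: (1125/4200)²·(1 − 280/1125)·238.38²/280 = 10.9368
V̂(x̄_st) = 101.111
SE(x̄_st) = √101.111 = 10.0554

x̄_st ≈ 564.01, SE ≈ 10.1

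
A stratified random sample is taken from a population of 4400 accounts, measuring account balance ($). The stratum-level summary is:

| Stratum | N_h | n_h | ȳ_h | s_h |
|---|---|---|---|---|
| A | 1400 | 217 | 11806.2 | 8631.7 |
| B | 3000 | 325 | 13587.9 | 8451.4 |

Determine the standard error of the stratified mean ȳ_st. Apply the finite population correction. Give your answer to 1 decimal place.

SE(ȳ_st) ≈ 347.1

V̂(ȳ_st) = Σ W_h² (1 − n_h/N_h) s_h²/n_h, with W_h = N_h/N and N = 4400:
  stratum A: (1400/4400)²·(1 − 217/1400)·8631.7²/217 = 29372.5
  stratum B: (3000/4400)²·(1 − 325/3000)·8451.4²/325 = 91099
V̂(ȳ_st) = 120471
SE(ȳ_st) = √120471 = 347.09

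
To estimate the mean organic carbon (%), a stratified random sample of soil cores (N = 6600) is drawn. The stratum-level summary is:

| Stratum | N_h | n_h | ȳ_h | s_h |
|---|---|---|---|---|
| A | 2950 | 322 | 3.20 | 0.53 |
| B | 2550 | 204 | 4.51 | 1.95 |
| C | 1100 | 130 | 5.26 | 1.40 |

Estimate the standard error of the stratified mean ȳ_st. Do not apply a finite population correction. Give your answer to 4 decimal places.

V̂(ȳ_st) = Σ W_h² s_h²/n_h, with W_h = N_h/N and N = 6600:
  stratum A: (2950/6600)²·0.53²/322 = 0.000174282
  stratum B: (2550/6600)²·1.95²/204 = 0.00278248
  stratum C: (1100/6600)²·1.40²/130 = 0.000418803
V̂(ȳ_st) = 0.00337556
SE(ȳ_st) = √0.00337556 = 0.0580996

SE(ȳ_st) ≈ 0.0581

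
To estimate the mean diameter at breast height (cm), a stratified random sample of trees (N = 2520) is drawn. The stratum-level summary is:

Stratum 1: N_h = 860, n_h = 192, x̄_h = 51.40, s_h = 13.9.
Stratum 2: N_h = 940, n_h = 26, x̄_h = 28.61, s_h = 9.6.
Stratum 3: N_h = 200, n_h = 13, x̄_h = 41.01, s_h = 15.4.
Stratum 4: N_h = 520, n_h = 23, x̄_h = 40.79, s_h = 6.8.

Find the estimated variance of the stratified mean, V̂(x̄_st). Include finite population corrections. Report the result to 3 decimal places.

V̂(x̄_st) ≈ 0.760

V̂(x̄_st) = Σ W_h² (1 − n_h/N_h) s_h²/n_h, with W_h = N_h/N and N = 2520:
  stratum 1: (860/2520)²·(1 − 192/860)·13.9²/192 = 0.0910337
  stratum 2: (940/2520)²·(1 − 26/940)·9.6²/26 = 0.479559
  stratum 3: (200/2520)²·(1 − 13/200)·15.4²/13 = 0.107441
  stratum 4: (520/2520)²·(1 − 23/520)·6.8²/23 = 0.081818
V̂(x̄_st) = 0.759851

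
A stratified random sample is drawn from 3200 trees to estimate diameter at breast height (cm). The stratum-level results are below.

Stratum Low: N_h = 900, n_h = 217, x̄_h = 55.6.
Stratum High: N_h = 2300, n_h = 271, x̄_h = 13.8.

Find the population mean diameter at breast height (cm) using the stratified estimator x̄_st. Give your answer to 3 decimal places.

N = Σ N_h = 3200. Stratum weights W_h = N_h/N.
x̄_st = (900·55.6 + 2300·13.8) / 3200 = 25.55625

x̄_st ≈ 25.556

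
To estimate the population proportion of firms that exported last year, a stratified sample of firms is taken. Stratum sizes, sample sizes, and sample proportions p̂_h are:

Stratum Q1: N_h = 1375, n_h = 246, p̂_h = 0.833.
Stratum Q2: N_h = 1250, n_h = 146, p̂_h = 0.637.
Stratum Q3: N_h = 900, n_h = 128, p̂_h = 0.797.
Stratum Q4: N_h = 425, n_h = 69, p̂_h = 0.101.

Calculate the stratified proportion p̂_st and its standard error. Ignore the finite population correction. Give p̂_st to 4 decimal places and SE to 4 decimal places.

p̂_st ≈ 0.6840, SE ≈ 0.0176

N = 3950; stratum weights W_h = N_h/N.
p̂_st = Σ W_h p̂_h = (1375·0.833 + 1250·0.637 + 900·0.797 + 425·0.101)/3950 = 0.68401
V̂(p̂_st) = Σ W_h² p̂_h(1−p̂_h)/(n_h−1):
  stratum Q1: (1375/3950)²·0.833·0.167/245 = 6.88029e-05
  stratum Q2: (1250/3950)²·0.637·0.363/145 = 0.0001597
  stratum Q3: (900/3950)²·0.797·0.203/127 = 6.61365e-05
  stratum Q4: (425/3950)²·0.101·0.899/68 = 1.54581e-05
V̂(p̂_st) = 0.000310097; SE = √V̂ = 0.0176096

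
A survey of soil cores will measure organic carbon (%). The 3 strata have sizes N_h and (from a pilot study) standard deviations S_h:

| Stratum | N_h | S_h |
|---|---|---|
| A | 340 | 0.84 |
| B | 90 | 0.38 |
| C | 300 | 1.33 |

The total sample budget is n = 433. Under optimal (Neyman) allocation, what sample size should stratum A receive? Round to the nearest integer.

Neyman allocation: n_h = n · N_h S_h / Σ N_i S_i, with n = 433.
  stratum A: N_h·S_h = 340·0.84 = 285.60
  stratum B: N_h·S_h = 90·0.38 = 34.20
  stratum C: N_h·S_h = 300·1.33 = 399.00
Σ N_h S_h = 718.80
n for stratum A = 433·285.60/718.80 = 172.043 → 172

172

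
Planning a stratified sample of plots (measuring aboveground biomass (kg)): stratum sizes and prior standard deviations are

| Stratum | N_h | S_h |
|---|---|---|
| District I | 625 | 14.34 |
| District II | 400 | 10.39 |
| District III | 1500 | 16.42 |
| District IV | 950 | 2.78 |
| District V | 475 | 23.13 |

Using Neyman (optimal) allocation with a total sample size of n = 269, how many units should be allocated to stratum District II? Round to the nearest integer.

22

Neyman allocation: n_h = n · N_h S_h / Σ N_i S_i, with n = 269.
  stratum District I: N_h·S_h = 625·14.34 = 8962.50
  stratum District II: N_h·S_h = 400·10.39 = 4156.00
  stratum District III: N_h·S_h = 1500·16.42 = 24630.00
  stratum District IV: N_h·S_h = 950·2.78 = 2641.00
  stratum District V: N_h·S_h = 475·23.13 = 10986.75
Σ N_h S_h = 51376.25
n for stratum District II = 269·4156.00/51376.25 = 21.760 → 22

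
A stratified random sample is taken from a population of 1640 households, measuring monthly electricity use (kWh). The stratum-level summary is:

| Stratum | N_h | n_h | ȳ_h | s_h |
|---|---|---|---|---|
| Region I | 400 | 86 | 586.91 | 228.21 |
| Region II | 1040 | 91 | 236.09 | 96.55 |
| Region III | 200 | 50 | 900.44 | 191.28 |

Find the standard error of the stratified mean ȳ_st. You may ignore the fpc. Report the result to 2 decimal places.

SE(ȳ_st) ≈ 9.39

V̂(ȳ_st) = Σ W_h² s_h²/n_h, with W_h = N_h/N and N = 1640:
  stratum Region I: (400/1640)²·228.21²/86 = 36.0249
  stratum Region II: (1040/1640)²·96.55²/91 = 41.1948
  stratum Region III: (200/1640)²·191.28²/50 = 10.8828
V̂(ȳ_st) = 88.1025
SE(ȳ_st) = √88.1025 = 9.38629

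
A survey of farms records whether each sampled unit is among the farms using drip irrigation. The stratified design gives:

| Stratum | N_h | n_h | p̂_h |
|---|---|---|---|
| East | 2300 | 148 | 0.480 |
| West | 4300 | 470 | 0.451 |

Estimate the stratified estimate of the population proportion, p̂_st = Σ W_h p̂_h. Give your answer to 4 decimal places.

p̂_st ≈ 0.4611

N = 6600; stratum weights W_h = N_h/N.
p̂_st = Σ W_h p̂_h = (2300·0.480 + 4300·0.451)/6600 = 0.46111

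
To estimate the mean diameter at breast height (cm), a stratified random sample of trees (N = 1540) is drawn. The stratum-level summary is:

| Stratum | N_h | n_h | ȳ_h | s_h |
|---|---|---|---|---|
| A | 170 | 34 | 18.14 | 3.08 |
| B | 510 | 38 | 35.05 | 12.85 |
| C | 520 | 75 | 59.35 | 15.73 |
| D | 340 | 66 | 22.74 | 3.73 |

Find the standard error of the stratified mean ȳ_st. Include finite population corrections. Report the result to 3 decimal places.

SE(ȳ_st) ≈ 0.880

V̂(ȳ_st) = Σ W_h² (1 − n_h/N_h) s_h²/n_h, with W_h = N_h/N and N = 1540:
  stratum A: (170/1540)²·(1 − 34/170)·3.08²/34 = 0.00272
  stratum B: (510/1540)²·(1 − 38/510)·12.85²/38 = 0.441056
  stratum C: (520/1540)²·(1 − 75/520)·15.73²/75 = 0.321898
  stratum D: (340/1540)²·(1 − 66/340)·3.73²/66 = 0.0082806
V̂(ȳ_st) = 0.773954
SE(ȳ_st) = √0.773954 = 0.879747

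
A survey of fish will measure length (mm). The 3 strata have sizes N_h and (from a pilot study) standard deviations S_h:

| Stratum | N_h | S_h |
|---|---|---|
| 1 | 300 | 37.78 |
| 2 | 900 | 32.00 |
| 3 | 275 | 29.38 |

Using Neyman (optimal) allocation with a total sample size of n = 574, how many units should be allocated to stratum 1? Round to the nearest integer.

135

Neyman allocation: n_h = n · N_h S_h / Σ N_i S_i, with n = 574.
  stratum 1: N_h·S_h = 300·37.78 = 11334.00
  stratum 2: N_h·S_h = 900·32.00 = 28800.00
  stratum 3: N_h·S_h = 275·29.38 = 8079.50
Σ N_h S_h = 48213.50
n for stratum 1 = 574·11334.00/48213.50 = 134.936 → 135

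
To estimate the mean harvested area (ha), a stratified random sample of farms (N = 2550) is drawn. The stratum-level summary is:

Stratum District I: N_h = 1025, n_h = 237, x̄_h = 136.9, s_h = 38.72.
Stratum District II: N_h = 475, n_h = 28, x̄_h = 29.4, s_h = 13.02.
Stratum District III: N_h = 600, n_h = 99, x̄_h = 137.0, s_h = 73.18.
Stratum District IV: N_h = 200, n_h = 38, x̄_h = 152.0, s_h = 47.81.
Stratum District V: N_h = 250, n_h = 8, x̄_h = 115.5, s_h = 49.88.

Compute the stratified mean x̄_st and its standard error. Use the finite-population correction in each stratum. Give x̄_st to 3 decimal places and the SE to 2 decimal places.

x̄_st ≈ 115.985, SE ≈ 2.58

x̄_st = Σ W_h x̄_h = (1025·136.9 + 475·29.4 + 600·137.0 + 200·152.0 + 250·115.5)/2550 = 115.98529
V̂(x̄_st) = Σ W_h² (1 − n_h/N_h) s_h²/n_h, with W_h = N_h/N and N = 2550:
  stratum District I: (1025/2550)²·(1 − 237/1025)·38.72²/237 = 0.785764
  stratum District II: (475/2550)²·(1 − 28/475)·13.02²/28 = 0.19769
  stratum District III: (600/2550)²·(1 − 99/600)·73.18²/99 = 2.50068
  stratum District IV: (200/2550)²·(1 − 38/200)·47.81²/38 = 0.299722
  stratum District V: (250/2550)²·(1 − 8/250)·49.88²/8 = 2.8936
V̂(x̄_st) = 6.67745
SE(x̄_st) = √6.67745 = 2.58408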